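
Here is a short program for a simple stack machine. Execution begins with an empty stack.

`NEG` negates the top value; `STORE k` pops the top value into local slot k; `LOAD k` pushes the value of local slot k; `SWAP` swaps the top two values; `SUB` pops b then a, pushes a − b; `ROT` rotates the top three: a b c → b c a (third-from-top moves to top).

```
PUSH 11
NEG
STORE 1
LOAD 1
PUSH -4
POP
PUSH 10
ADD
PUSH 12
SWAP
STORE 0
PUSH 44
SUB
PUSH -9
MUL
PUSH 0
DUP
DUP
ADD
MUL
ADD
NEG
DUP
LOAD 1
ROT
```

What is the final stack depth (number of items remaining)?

PUSH 11 : 11
NEG     : -11
STORE 1 : (empty)
LOAD 1  : -11
PUSH -4 : -11 -4
POP     : -11
PUSH 10 : -11 10
ADD     : -1
PUSH 12 : -1 12
SWAP    : 12 -1
STORE 0 : 12
PUSH 44 : 12 44
SUB     : -32
PUSH -9 : -32 -9
MUL     : 288
PUSH 0  : 288 0
DUP     : 288 0 0
DUP     : 288 0 0 0
ADD     : 288 0 0
MUL     : 288 0
ADD     : 288
NEG     : -288
DUP     : -288 -288
LOAD 1  : -288 -288 -11
ROT     : -288 -11 -288

3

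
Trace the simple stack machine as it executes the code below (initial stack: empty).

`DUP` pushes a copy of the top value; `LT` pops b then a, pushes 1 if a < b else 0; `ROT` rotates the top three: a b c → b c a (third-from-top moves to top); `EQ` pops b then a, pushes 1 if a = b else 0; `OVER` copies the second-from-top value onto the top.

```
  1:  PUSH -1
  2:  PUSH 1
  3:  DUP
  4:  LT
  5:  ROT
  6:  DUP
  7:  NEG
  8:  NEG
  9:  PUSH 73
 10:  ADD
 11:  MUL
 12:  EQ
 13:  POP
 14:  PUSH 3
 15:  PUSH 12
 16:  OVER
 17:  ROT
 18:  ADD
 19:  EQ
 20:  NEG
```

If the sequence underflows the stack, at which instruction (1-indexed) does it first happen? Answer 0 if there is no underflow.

5

PUSH -1 : [-1]
PUSH 1  : [-1, 1]
DUP     : [-1, 1, 1]
LT      : [-1, 0]
ROT  — needs 3 operands, stack has 2 → underflow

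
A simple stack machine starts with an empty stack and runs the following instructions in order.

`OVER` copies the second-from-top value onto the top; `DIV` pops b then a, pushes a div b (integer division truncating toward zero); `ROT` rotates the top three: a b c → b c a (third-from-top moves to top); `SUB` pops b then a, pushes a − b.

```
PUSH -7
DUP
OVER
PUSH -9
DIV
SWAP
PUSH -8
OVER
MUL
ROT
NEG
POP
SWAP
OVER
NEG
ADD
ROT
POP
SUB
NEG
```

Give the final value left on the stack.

-119

PUSH -7 : [-7]
DUP     : [-7, -7]
OVER    : [-7, -7, -7]
PUSH -9 : [-7, -7, -7, -9]
DIV     : [-7, -7, 0]
SWAP    : [-7, 0, -7]
PUSH -8 : [-7, 0, -7, -8]
OVER    : [-7, 0, -7, -8, -7]
MUL     : [-7, 0, -7, 56]
ROT     : [-7, -7, 56, 0]
NEG     : [-7, -7, 56, 0]
POP     : [-7, -7, 56]
SWAP    : [-7, 56, -7]
OVER    : [-7, 56, -7, 56]
NEG     : [-7, 56, -7, -56]
ADD     : [-7, 56, -63]
ROT     : [56, -63, -7]
POP     : [56, -63]
SUB     : [119]
NEG     : [-119]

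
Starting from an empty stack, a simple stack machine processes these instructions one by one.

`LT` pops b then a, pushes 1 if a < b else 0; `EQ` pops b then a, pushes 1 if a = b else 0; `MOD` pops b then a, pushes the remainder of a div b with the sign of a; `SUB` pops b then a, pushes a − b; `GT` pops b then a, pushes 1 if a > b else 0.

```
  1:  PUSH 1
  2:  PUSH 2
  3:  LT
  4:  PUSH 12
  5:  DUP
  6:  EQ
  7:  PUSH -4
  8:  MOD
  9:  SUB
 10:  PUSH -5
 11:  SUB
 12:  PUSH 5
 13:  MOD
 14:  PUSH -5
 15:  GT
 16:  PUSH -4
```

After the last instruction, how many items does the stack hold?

PUSH 1  : 1
PUSH 2  : 1 2
LT      : 1
PUSH 12 : 1 12
DUP     : 1 12 12
EQ      : 1 1
PUSH -4 : 1 1 -4
MOD     : 1 1
SUB     : 0
PUSH -5 : 0 -5
SUB     : 5
PUSH 5  : 5 5
MOD     : 0
PUSH -5 : 0 -5
GT      : 1
PUSH -4 : 1 -4

2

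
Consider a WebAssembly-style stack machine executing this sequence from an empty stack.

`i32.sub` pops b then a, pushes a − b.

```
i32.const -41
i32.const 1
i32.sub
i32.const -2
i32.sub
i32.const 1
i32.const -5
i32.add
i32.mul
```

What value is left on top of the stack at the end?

i32.const -41 -> -41
i32.const 1   -> -41 1
i32.sub       -> -42
i32.const -2  -> -42 -2
i32.sub       -> -40
i32.const 1   -> -40 1
i32.const -5  -> -40 1 -5
i32.add       -> -40 -4
i32.mul       -> 160

160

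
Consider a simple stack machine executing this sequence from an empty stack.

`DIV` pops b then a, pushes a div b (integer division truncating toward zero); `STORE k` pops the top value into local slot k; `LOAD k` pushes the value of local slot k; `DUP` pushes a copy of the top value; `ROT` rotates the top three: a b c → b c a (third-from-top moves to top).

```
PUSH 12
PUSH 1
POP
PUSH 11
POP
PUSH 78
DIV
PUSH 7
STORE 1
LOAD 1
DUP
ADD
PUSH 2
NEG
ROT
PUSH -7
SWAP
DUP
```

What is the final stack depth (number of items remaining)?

5

PUSH 12  [12]
PUSH 1   [12, 1]
POP      [12]
PUSH 11  [12, 11]
POP      [12]
PUSH 78  [12, 78]
DIV      [0]
PUSH 7   [0, 7]
STORE 1  [0]
LOAD 1   [0, 7]
DUP      [0, 7, 7]
ADD      [0, 14]
PUSH 2   [0, 14, 2]
NEG      [0, 14, -2]
ROT      [14, -2, 0]
PUSH -7  [14, -2, 0, -7]
SWAP     [14, -2, -7, 0]
DUP      [14, -2, -7, 0, 0]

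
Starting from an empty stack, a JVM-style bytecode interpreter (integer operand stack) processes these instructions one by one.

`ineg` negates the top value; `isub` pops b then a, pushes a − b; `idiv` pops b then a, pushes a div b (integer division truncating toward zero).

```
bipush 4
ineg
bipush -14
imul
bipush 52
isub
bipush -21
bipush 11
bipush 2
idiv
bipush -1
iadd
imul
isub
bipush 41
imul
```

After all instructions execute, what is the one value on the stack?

bipush 4   : 4
ineg       : -4
bipush -14 : -4 -14
imul       : 56
bipush 52  : 56 52
isub       : 4
bipush -21 : 4 -21
bipush 11  : 4 -21 11
bipush 2   : 4 -21 11 2
idiv       : 4 -21 5
bipush -1  : 4 -21 5 -1
iadd       : 4 -21 4
imul       : 4 -84
isub       : 88
bipush 41  : 88 41
imul       : 3608

3608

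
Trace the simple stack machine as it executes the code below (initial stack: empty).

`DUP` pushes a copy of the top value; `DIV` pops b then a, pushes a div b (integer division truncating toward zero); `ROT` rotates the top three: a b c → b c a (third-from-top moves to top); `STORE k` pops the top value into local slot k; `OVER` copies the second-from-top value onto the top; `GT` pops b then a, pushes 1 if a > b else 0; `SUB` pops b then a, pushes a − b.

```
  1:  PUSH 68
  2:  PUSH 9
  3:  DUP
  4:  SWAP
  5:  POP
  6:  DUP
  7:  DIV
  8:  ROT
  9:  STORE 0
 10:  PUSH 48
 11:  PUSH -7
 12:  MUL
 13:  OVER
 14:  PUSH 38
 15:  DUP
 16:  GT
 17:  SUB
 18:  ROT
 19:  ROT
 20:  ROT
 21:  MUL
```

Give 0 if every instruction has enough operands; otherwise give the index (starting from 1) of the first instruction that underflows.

8

PUSH 68  [68]
PUSH 9   [68, 9]
DUP      [68, 9, 9]
SWAP     [68, 9, 9]
POP      [68, 9]
DUP      [68, 9, 9]
DIV      [68, 1]
ROT  — needs 3 operands, stack has 2 → underflow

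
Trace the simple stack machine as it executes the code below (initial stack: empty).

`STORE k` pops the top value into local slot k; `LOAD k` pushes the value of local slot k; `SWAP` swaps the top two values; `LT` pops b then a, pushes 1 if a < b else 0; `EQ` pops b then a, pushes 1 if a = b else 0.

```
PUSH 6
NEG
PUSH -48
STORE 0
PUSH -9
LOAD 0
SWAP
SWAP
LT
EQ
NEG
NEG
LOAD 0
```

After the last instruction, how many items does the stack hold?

2

PUSH 6   → 6
NEG      → -6
PUSH -48 → -6 -48
STORE 0  → -6
PUSH -9  → -6 -9
LOAD 0   → -6 -9 -48
SWAP     → -6 -48 -9
SWAP     → -6 -9 -48
LT       → -6 0
EQ       → 0
NEG      → 0
NEG      → 0
LOAD 0   → 0 -48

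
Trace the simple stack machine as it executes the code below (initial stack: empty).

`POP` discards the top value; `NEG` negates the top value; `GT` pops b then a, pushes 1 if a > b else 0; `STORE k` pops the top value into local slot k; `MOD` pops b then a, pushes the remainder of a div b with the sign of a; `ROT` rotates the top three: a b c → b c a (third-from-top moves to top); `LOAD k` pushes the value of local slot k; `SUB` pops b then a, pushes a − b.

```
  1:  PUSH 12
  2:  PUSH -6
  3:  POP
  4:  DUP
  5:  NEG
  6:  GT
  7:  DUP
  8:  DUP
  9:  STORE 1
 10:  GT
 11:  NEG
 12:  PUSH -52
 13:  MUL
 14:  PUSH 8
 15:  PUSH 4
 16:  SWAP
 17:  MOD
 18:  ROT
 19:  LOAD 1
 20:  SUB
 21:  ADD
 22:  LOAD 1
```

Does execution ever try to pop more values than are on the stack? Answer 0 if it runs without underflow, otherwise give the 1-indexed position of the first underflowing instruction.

18

PUSH 12  : [12]
PUSH -6  : [12, -6]
POP      : [12]
DUP      : [12, 12]
NEG      : [12, -12]
GT       : [1]
DUP      : [1, 1]
DUP      : [1, 1, 1]
STORE 1  : [1, 1]
GT       : [0]
NEG      : [0]
PUSH -52 : [0, -52]
MUL      : [0]
PUSH 8   : [0, 8]
PUSH 4   : [0, 8, 4]
SWAP     : [0, 4, 8]
MOD      : [0, 4]
ROT  — needs 3 operands, stack has 2 → underflow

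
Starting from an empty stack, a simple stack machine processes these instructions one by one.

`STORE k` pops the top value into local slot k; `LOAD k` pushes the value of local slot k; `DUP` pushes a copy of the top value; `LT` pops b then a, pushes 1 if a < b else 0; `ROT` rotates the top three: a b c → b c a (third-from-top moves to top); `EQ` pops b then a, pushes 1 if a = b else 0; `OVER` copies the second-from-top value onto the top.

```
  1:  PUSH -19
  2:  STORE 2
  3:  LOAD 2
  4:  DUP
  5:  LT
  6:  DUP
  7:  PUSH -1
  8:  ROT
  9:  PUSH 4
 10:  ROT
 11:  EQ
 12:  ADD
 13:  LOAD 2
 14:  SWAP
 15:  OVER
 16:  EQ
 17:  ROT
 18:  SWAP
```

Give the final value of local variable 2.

-19

PUSH -19 -> [-19]
STORE 2  -> []
LOAD 2   -> [-19]
DUP      -> [-19, -19]
LT       -> [0]
DUP      -> [0, 0]
PUSH -1  -> [0, 0, -1]
ROT      -> [0, -1, 0]
PUSH 4   -> [0, -1, 0, 4]
ROT      -> [0, 0, 4, -1]
EQ       -> [0, 0, 0]
ADD      -> [0, 0]
LOAD 2   -> [0, 0, -19]
SWAP     -> [0, -19, 0]
OVER     -> [0, -19, 0, -19]
EQ       -> [0, -19, 0]
ROT      -> [-19, 0, 0]
SWAP     -> [-19, 0, 0]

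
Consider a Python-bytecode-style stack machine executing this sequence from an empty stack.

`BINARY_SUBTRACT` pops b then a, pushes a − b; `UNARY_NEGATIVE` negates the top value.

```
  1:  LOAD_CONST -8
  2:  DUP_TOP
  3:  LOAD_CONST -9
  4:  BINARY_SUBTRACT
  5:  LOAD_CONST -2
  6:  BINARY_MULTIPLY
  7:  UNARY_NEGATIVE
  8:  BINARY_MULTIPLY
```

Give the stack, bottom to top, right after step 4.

LOAD_CONST -8    [-8]
DUP_TOP          [-8, -8]
LOAD_CONST -9    [-8, -8, -9]
BINARY_SUBTRACT  [-8, 1]

[-8, 1]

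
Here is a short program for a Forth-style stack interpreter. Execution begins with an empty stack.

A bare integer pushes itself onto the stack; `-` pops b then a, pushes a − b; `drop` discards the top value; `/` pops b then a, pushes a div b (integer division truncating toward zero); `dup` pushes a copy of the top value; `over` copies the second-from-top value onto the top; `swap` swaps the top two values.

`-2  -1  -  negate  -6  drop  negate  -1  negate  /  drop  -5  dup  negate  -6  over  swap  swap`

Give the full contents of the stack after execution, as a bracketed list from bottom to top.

-2     -> -2
-1     -> -2 -1
-      -> -1
negate -> 1
-6     -> 1 -6
drop   -> 1
negate -> -1
-1     -> -1 -1
negate -> -1 1
/      -> -1
drop   -> (empty)
-5     -> -5
dup    -> -5 -5
negate -> -5 5
-6     -> -5 5 -6
over   -> -5 5 -6 5
swap   -> -5 5 5 -6
swap   -> -5 5 -6 5

[-5, 5, -6, 5]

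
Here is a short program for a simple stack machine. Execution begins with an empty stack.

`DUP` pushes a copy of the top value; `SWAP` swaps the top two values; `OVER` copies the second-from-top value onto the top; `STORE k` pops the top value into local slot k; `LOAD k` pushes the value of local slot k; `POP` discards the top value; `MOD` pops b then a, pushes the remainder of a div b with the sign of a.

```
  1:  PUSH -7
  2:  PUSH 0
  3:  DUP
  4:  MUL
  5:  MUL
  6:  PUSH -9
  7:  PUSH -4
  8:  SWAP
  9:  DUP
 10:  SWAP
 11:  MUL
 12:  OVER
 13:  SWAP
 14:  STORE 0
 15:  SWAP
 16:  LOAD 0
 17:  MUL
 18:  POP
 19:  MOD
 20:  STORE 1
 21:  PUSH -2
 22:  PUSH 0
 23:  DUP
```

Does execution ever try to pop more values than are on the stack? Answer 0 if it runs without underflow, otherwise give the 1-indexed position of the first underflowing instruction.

PUSH -7 : [-7]
PUSH 0  : [-7, 0]
DUP     : [-7, 0, 0]
MUL     : [-7, 0]
MUL     : [0]
PUSH -9 : [0, -9]
PUSH -4 : [0, -9, -4]
SWAP    : [0, -4, -9]
DUP     : [0, -4, -9, -9]
SWAP    : [0, -4, -9, -9]
MUL     : [0, -4, 81]
OVER    : [0, -4, 81, -4]
SWAP    : [0, -4, -4, 81]
STORE 0 : [0, -4, -4]
SWAP    : [0, -4, -4]
LOAD 0  : [0, -4, -4, 81]
MUL     : [0, -4, -324]
POP     : [0, -4]
MOD     : [0]
STORE 1 : []
PUSH -2 : [-2]
PUSH 0  : [-2, 0]
DUP     : [-2, 0, 0]

0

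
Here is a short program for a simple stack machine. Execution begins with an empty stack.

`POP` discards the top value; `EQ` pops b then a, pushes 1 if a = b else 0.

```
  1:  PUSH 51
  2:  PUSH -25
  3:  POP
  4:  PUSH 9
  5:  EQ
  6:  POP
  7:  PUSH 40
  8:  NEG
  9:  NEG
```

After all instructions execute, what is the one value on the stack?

PUSH 51  -> [51]
PUSH -25 -> [51, -25]
POP      -> [51]
PUSH 9   -> [51, 9]
EQ       -> [0]
POP      -> []
PUSH 40  -> [40]
NEG      -> [-40]
NEG      -> [40]

40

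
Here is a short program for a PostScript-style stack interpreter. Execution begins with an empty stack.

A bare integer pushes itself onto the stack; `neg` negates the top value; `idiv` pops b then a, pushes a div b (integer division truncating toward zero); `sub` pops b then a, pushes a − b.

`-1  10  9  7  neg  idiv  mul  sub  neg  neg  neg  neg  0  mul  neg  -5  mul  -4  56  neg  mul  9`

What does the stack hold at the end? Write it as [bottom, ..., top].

[0, 224, 9]

-1    [-1]
10    [-1, 10]
9     [-1, 10, 9]
7     [-1, 10, 9, 7]
neg   [-1, 10, 9, -7]
idiv  [-1, 10, -1]
mul   [-1, -10]
sub   [9]
neg   [-9]
neg   [9]
neg   [-9]
neg   [9]
0     [9, 0]
mul   [0]
neg   [0]
-5    [0, -5]
mul   [0]
-4    [0, -4]
56    [0, -4, 56]
neg   [0, -4, -56]
mul   [0, 224]
9     [0, 224, 9]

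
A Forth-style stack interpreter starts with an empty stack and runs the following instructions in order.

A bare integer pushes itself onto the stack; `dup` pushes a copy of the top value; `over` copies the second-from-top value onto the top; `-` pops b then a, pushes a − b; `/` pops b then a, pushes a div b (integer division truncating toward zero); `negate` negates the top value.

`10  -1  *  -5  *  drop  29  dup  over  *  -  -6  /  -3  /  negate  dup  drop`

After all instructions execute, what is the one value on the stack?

45

10      [10]
-1      [10, -1]
*       [-10]
-5      [-10, -5]
*       [50]
drop    []
29      [29]
dup     [29, 29]
over    [29, 29, 29]
*       [29, 841]
-       [-812]
-6      [-812, -6]
/       [135]
-3      [135, -3]
/       [-45]
negate  [45]
dup     [45, 45]
drop    [45]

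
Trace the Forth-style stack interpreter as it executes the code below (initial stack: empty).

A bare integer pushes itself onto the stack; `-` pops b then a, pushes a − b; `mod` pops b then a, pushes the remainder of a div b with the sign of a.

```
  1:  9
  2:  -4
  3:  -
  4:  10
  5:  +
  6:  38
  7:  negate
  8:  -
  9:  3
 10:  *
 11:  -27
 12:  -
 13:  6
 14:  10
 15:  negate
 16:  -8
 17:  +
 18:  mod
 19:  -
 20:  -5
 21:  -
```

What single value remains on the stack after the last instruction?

9      : [9]
-4     : [9, -4]
-      : [13]
10     : [13, 10]
+      : [23]
38     : [23, 38]
negate : [23, -38]
-      : [61]
3      : [61, 3]
*      : [183]
-27    : [183, -27]
-      : [210]
6      : [210, 6]
10     : [210, 6, 10]
negate : [210, 6, -10]
-8     : [210, 6, -10, -8]
+      : [210, 6, -18]
mod    : [210, 6]
-      : [204]
-5     : [204, -5]
-      : [209]

209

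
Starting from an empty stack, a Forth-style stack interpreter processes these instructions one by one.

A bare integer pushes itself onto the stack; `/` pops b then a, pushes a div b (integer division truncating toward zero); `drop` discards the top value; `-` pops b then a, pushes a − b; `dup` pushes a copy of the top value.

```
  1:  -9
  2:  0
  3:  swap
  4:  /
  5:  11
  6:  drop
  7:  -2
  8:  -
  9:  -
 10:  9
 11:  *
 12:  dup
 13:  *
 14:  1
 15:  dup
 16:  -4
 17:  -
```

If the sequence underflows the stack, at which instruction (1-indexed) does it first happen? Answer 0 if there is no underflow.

-9    [-9]
0     [-9, 0]
swap  [0, -9]
/     [0]
11    [0, 11]
drop  [0]
-2    [0, -2]
-     [2]
-  — needs 2 operands, stack has 1 → underflow

9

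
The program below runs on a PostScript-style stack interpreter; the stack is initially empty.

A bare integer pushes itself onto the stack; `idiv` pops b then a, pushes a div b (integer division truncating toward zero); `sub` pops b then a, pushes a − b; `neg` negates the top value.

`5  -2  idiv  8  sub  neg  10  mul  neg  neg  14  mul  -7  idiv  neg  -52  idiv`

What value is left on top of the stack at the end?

5    → [5]
-2   → [5, -2]
idiv → [-2]
8    → [-2, 8]
sub  → [-10]
neg  → [10]
10   → [10, 10]
mul  → [100]
neg  → [-100]
neg  → [100]
14   → [100, 14]
mul  → [1400]
-7   → [1400, -7]
idiv → [-200]
neg  → [200]
-52  → [200, -52]
idiv → [-3]

-3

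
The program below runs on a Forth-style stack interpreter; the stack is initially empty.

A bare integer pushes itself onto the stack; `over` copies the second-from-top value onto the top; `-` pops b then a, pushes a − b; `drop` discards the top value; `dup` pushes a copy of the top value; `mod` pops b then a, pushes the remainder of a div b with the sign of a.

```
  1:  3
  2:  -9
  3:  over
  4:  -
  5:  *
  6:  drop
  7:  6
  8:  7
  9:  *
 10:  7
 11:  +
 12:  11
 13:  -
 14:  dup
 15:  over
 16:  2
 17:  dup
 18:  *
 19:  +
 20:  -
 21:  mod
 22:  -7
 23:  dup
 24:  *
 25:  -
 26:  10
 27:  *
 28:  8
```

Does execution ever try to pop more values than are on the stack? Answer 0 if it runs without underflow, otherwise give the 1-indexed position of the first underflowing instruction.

0

3    -> 3
-9   -> 3 -9
over -> 3 -9 3
-    -> 3 -12
*    -> -36
drop -> (empty)
6    -> 6
7    -> 6 7
*    -> 42
7    -> 42 7
+    -> 49
11   -> 49 11
-    -> 38
dup  -> 38 38
over -> 38 38 38
2    -> 38 38 38 2
dup  -> 38 38 38 2 2
*    -> 38 38 38 4
+    -> 38 38 42
-    -> 38 -4
mod  -> 2
-7   -> 2 -7
dup  -> 2 -7 -7
*    -> 2 49
-    -> -47
10   -> -47 10
*    -> -470
8    -> -470 8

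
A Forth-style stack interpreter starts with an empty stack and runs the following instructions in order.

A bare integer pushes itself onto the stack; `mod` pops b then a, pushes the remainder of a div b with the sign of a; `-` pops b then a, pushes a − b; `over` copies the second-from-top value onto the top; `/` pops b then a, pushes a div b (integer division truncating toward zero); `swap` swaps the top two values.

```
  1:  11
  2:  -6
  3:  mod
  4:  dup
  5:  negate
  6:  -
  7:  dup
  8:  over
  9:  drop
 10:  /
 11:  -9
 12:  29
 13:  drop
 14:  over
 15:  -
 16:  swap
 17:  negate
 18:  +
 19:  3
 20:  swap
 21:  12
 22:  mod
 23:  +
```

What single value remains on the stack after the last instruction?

-8

11     : 11
-6     : 11 -6
mod    : 5
dup    : 5 5
negate : 5 -5
-      : 10
dup    : 10 10
over   : 10 10 10
drop   : 10 10
/      : 1
-9     : 1 -9
29     : 1 -9 29
drop   : 1 -9
over   : 1 -9 1
-      : 1 -10
swap   : -10 1
negate : -10 -1
+      : -11
3      : -11 3
swap   : 3 -11
12     : 3 -11 12
mod    : 3 -11
+      : -8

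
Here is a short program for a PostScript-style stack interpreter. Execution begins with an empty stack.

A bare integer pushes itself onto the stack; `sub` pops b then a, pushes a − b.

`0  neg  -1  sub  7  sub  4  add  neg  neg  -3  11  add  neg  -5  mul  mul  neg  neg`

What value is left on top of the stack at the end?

-80

0   → [0]
neg → [0]
-1  → [0, -1]
sub → [1]
7   → [1, 7]
sub → [-6]
4   → [-6, 4]
add → [-2]
neg → [2]
neg → [-2]
-3  → [-2, -3]
11  → [-2, -3, 11]
add → [-2, 8]
neg → [-2, -8]
-5  → [-2, -8, -5]
mul → [-2, 40]
mul → [-80]
neg → [80]
neg → [-80]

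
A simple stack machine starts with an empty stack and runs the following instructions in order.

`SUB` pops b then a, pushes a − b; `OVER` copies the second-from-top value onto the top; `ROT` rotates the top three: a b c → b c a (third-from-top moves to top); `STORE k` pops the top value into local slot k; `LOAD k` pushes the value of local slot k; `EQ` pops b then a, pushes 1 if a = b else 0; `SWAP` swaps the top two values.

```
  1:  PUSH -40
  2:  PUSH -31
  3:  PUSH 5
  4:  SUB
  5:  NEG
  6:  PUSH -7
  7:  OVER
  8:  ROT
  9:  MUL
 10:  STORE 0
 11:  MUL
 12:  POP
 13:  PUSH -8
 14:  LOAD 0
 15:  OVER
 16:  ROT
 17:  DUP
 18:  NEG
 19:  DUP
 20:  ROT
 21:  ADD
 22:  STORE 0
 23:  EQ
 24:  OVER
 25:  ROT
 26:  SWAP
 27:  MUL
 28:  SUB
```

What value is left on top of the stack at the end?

-1679616

PUSH -40  -40
PUSH -31  -40 -31
PUSH 5    -40 -31 5
SUB       -40 -36
NEG       -40 36
PUSH -7   -40 36 -7
OVER      -40 36 -7 36
ROT       -40 -7 36 36
MUL       -40 -7 1296
STORE 0   -40 -7
MUL       280
POP       (empty)
PUSH -8   -8
LOAD 0    -8 1296
OVER      -8 1296 -8
ROT       1296 -8 -8
DUP       1296 -8 -8 -8
NEG       1296 -8 -8 8
DUP       1296 -8 -8 8 8
ROT       1296 -8 8 8 -8
ADD       1296 -8 8 0
STORE 0   1296 -8 8
EQ        1296 0
OVER      1296 0 1296
ROT       0 1296 1296
SWAP      0 1296 1296
MUL       0 1679616
SUB       -1679616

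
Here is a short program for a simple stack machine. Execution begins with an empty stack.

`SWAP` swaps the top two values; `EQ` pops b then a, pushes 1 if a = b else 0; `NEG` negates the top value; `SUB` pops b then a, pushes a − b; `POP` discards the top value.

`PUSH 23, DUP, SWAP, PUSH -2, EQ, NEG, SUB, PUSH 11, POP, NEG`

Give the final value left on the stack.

PUSH 23  [23]
DUP      [23, 23]
SWAP     [23, 23]
PUSH -2  [23, 23, -2]
EQ       [23, 0]
NEG      [23, 0]
SUB      [23]
PUSH 11  [23, 11]
POP      [23]
NEG      [-23]

-23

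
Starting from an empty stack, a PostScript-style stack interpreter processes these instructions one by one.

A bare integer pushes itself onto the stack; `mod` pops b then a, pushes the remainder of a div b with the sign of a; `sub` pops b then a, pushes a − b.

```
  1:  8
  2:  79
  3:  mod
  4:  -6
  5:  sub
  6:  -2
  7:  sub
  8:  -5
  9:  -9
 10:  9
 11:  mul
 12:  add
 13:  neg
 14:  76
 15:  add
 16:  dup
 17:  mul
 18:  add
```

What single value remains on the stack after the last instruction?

8   -> 8
79  -> 8 79
mod -> 8
-6  -> 8 -6
sub -> 14
-2  -> 14 -2
sub -> 16
-5  -> 16 -5
-9  -> 16 -5 -9
9   -> 16 -5 -9 9
mul -> 16 -5 -81
add -> 16 -86
neg -> 16 86
76  -> 16 86 76
add -> 16 162
dup -> 16 162 162
mul -> 16 26244
add -> 26260

26260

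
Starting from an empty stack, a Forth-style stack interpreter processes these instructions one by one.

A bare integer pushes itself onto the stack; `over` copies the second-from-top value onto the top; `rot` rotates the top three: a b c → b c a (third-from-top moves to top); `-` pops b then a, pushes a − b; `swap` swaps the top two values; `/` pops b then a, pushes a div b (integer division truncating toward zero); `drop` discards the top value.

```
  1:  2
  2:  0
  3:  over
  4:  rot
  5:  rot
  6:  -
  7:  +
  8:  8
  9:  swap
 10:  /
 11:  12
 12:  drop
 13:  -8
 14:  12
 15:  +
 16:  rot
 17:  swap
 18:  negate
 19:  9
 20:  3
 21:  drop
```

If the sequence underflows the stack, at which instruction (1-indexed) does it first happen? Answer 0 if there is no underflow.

2    -> 2
0    -> 2 0
over -> 2 0 2
rot  -> 0 2 2
rot  -> 2 2 0
-    -> 2 2
+    -> 4
8    -> 4 8
swap -> 8 4
/    -> 2
12   -> 2 12
drop -> 2
-8   -> 2 -8
12   -> 2 -8 12
+    -> 2 4
rot  — needs 3 operands, stack has 2 → underflow

16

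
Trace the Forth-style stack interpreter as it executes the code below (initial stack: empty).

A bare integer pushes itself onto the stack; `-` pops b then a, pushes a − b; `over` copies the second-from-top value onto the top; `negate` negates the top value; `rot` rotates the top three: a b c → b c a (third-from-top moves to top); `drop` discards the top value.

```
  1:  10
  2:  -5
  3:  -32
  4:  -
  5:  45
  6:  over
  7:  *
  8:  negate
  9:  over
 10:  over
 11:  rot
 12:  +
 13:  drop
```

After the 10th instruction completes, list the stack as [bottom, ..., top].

10     : [10]
-5     : [10, -5]
-32    : [10, -5, -32]
-      : [10, 27]
45     : [10, 27, 45]
over   : [10, 27, 45, 27]
*      : [10, 27, 1215]
negate : [10, 27, -1215]
over   : [10, 27, -1215, 27]
over   : [10, 27, -1215, 27, -1215]

[10, 27, -1215, 27, -1215]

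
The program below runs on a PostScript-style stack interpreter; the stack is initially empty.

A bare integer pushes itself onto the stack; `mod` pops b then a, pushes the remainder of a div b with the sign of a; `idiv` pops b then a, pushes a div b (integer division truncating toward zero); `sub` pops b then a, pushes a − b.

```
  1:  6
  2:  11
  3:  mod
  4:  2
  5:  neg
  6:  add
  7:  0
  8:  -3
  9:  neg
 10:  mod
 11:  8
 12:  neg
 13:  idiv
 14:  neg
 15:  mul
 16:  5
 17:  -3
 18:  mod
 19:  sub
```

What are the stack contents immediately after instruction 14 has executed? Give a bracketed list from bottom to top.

[4, 0]

6    : [6]
11   : [6, 11]
mod  : [6]
2    : [6, 2]
neg  : [6, -2]
add  : [4]
0    : [4, 0]
-3   : [4, 0, -3]
neg  : [4, 0, 3]
mod  : [4, 0]
8    : [4, 0, 8]
neg  : [4, 0, -8]
idiv : [4, 0]
neg  : [4, 0]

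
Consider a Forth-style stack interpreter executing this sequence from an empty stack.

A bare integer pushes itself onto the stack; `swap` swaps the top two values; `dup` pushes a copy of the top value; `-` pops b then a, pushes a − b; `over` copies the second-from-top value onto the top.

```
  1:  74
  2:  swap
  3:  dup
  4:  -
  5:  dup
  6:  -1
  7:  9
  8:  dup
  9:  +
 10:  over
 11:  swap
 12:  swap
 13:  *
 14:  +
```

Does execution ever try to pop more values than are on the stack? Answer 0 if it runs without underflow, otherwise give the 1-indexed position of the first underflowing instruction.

74 → 74
swap  — needs 2 operands, stack has 1 → underflow

2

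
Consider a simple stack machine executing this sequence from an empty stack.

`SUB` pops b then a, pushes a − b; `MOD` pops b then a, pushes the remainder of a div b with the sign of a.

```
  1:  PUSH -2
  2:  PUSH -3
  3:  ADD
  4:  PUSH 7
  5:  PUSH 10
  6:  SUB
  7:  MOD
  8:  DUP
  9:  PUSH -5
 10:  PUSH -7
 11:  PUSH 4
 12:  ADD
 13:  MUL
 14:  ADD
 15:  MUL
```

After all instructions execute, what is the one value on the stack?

PUSH -2 → -2
PUSH -3 → -2 -3
ADD     → -5
PUSH 7  → -5 7
PUSH 10 → -5 7 10
SUB     → -5 -3
MOD     → -2
DUP     → -2 -2
PUSH -5 → -2 -2 -5
PUSH -7 → -2 -2 -5 -7
PUSH 4  → -2 -2 -5 -7 4
ADD     → -2 -2 -5 -3
MUL     → -2 -2 15
ADD     → -2 13
MUL     → -26

-26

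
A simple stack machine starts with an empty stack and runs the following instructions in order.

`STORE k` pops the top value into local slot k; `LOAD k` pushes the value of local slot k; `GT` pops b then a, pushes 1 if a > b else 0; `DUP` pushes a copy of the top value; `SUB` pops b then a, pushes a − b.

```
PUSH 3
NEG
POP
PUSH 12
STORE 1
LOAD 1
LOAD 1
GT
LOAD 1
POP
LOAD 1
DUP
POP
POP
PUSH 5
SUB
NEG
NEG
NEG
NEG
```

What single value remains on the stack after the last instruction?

-5

PUSH 3  : [3]
NEG     : [-3]
POP     : []
PUSH 12 : [12]
STORE 1 : []
LOAD 1  : [12]
LOAD 1  : [12, 12]
GT      : [0]
LOAD 1  : [0, 12]
POP     : [0]
LOAD 1  : [0, 12]
DUP     : [0, 12, 12]
POP     : [0, 12]
POP     : [0]
PUSH 5  : [0, 5]
SUB     : [-5]
NEG     : [5]
NEG     : [-5]
NEG     : [5]
NEG     : [-5]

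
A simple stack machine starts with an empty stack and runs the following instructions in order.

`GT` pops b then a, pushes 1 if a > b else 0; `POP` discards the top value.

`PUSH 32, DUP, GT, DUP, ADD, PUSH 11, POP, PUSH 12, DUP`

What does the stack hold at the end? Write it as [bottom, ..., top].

[0, 12, 12]

PUSH 32 -> 32
DUP     -> 32 32
GT      -> 0
DUP     -> 0 0
ADD     -> 0
PUSH 11 -> 0 11
POP     -> 0
PUSH 12 -> 0 12
DUP     -> 0 12 12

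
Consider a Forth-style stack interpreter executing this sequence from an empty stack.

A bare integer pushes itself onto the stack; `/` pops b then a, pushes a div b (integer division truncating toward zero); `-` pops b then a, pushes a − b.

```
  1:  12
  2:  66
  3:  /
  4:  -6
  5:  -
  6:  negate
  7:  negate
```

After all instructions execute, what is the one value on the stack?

12      12
66      12 66
/       0
-6      0 -6
-       6
negate  -6
negate  6

6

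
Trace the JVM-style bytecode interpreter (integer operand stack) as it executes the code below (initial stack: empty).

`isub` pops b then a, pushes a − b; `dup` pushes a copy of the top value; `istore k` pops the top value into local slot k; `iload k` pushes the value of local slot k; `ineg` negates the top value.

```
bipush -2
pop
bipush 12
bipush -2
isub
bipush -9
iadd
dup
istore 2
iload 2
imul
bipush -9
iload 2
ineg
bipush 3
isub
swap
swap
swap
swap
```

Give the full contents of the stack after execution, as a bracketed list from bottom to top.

[25, -9, -8]

bipush -2 → [-2]
pop       → []
bipush 12 → [12]
bipush -2 → [12, -2]
isub      → [14]
bipush -9 → [14, -9]
iadd      → [5]
dup       → [5, 5]
istore 2  → [5]
iload 2   → [5, 5]
imul      → [25]
bipush -9 → [25, -9]
iload 2   → [25, -9, 5]
ineg      → [25, -9, -5]
bipush 3  → [25, -9, -5, 3]
isub      → [25, -9, -8]
swap      → [25, -8, -9]
swap      → [25, -9, -8]
swap      → [25, -8, -9]
swap      → [25, -9, -8]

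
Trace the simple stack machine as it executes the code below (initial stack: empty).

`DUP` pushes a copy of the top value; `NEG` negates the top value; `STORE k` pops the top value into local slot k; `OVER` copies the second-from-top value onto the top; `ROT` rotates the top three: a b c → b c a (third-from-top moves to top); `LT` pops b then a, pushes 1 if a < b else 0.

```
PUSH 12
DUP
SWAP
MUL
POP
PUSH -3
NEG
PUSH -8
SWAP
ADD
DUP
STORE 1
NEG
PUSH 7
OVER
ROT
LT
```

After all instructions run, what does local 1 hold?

PUSH 12 : [12]
DUP     : [12, 12]
SWAP    : [12, 12]
MUL     : [144]
POP     : []
PUSH -3 : [-3]
NEG     : [3]
PUSH -8 : [3, -8]
SWAP    : [-8, 3]
ADD     : [-5]
DUP     : [-5, -5]
STORE 1 : [-5]
NEG     : [5]
PUSH 7  : [5, 7]
OVER    : [5, 7, 5]
ROT     : [7, 5, 5]
LT      : [7, 0]

-5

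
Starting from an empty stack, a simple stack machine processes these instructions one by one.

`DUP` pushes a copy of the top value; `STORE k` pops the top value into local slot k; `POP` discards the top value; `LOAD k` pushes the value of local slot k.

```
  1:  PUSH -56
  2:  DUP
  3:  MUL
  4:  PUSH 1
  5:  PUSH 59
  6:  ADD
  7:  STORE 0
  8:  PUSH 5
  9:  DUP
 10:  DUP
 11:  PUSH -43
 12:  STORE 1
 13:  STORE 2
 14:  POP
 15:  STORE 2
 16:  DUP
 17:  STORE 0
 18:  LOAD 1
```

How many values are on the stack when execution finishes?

2

PUSH -56  -56
DUP       -56 -56
MUL       3136
PUSH 1    3136 1
PUSH 59   3136 1 59
ADD       3136 60
STORE 0   3136
PUSH 5    3136 5
DUP       3136 5 5
DUP       3136 5 5 5
PUSH -43  3136 5 5 5 -43
STORE 1   3136 5 5 5
STORE 2   3136 5 5
POP       3136 5
STORE 2   3136
DUP       3136 3136
STORE 0   3136
LOAD 1    3136 -43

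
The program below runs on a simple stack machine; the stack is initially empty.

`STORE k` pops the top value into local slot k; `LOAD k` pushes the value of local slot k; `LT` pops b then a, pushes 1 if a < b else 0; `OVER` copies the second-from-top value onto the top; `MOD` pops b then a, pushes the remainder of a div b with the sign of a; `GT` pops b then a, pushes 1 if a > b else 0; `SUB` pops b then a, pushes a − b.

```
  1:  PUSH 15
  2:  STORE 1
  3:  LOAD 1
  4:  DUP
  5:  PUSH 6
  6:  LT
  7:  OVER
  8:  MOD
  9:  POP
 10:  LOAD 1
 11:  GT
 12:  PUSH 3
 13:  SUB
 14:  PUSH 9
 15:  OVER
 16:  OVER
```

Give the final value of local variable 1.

15

PUSH 15 -> [15]
STORE 1 -> []
LOAD 1  -> [15]
DUP     -> [15, 15]
PUSH 6  -> [15, 15, 6]
LT      -> [15, 0]
OVER    -> [15, 0, 15]
MOD     -> [15, 0]
POP     -> [15]
LOAD 1  -> [15, 15]
GT      -> [0]
PUSH 3  -> [0, 3]
SUB     -> [-3]
PUSH 9  -> [-3, 9]
OVER    -> [-3, 9, -3]
OVER    -> [-3, 9, -3, 9]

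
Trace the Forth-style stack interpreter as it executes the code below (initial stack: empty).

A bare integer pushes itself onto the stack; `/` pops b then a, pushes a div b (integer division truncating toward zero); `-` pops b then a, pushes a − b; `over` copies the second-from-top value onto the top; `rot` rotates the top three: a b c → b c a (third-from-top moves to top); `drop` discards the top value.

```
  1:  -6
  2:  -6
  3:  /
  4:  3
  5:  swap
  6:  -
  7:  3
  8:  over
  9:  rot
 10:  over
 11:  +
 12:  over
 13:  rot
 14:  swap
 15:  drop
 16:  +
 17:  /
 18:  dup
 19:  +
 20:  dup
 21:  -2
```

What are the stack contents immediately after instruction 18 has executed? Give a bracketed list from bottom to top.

-6   -> -6
-6   -> -6 -6
/    -> 1
3    -> 1 3
swap -> 3 1
-    -> 2
3    -> 2 3
over -> 2 3 2
rot  -> 3 2 2
over -> 3 2 2 2
+    -> 3 2 4
over -> 3 2 4 2
rot  -> 3 4 2 2
swap -> 3 4 2 2
drop -> 3 4 2
+    -> 3 6
/    -> 0
dup  -> 0 0

[0, 0]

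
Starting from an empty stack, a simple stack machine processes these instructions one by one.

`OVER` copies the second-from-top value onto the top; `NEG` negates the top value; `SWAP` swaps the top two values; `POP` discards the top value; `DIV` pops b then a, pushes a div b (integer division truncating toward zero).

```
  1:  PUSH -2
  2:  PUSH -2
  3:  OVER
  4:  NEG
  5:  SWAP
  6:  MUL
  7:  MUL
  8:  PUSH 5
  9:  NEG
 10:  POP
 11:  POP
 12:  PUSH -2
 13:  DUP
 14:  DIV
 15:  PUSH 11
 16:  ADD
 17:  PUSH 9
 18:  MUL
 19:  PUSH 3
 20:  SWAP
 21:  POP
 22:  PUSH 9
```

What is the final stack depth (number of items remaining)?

PUSH -2 → [-2]
PUSH -2 → [-2, -2]
OVER    → [-2, -2, -2]
NEG     → [-2, -2, 2]
SWAP    → [-2, 2, -2]
MUL     → [-2, -4]
MUL     → [8]
PUSH 5  → [8, 5]
NEG     → [8, -5]
POP     → [8]
POP     → []
PUSH -2 → [-2]
DUP     → [-2, -2]
DIV     → [1]
PUSH 11 → [1, 11]
ADD     → [12]
PUSH 9  → [12, 9]
MUL     → [108]
PUSH 3  → [108, 3]
SWAP    → [3, 108]
POP     → [3]
PUSH 9  → [3, 9]

2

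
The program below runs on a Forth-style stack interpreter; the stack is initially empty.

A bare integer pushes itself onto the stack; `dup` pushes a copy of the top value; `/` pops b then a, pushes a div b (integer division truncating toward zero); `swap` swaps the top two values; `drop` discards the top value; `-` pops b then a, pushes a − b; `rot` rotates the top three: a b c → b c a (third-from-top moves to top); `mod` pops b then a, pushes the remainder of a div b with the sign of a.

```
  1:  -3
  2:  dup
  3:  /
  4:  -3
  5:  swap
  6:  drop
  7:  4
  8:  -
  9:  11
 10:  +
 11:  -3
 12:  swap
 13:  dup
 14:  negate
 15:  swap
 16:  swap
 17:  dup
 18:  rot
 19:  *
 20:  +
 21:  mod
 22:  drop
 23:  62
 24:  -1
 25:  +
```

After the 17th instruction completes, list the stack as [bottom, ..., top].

[-3, 4, -4, -4]

-3     : [-3]
dup    : [-3, -3]
/      : [1]
-3     : [1, -3]
swap   : [-3, 1]
drop   : [-3]
4      : [-3, 4]
-      : [-7]
11     : [-7, 11]
+      : [4]
-3     : [4, -3]
swap   : [-3, 4]
dup    : [-3, 4, 4]
negate : [-3, 4, -4]
swap   : [-3, -4, 4]
swap   : [-3, 4, -4]
dup    : [-3, 4, -4, -4]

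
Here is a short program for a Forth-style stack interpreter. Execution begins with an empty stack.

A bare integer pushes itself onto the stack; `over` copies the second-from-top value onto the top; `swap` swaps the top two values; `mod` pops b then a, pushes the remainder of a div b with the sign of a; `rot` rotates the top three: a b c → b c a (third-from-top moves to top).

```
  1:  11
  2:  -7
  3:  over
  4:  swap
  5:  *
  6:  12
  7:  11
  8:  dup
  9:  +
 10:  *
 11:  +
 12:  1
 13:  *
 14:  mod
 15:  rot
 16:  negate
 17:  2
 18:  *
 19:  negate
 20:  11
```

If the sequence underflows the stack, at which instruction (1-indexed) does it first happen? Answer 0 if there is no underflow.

15

11    11
-7    11 -7
over  11 -7 11
swap  11 11 -7
*     11 -77
12    11 -77 12
11    11 -77 12 11
dup   11 -77 12 11 11
+     11 -77 12 22
*     11 -77 264
+     11 187
1     11 187 1
*     11 187
mod   11
rot  — needs 3 operands, stack has 1 → underflow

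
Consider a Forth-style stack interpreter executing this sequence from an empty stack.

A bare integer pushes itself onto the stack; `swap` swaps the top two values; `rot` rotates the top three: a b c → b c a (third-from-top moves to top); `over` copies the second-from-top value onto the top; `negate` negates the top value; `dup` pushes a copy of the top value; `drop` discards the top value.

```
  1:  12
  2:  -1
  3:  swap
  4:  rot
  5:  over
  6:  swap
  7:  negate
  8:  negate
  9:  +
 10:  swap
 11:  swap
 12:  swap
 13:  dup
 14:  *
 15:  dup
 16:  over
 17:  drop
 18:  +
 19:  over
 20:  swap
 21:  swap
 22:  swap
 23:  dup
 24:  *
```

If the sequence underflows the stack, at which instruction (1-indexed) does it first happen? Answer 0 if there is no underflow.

12   -> [12]
-1   -> [12, -1]
swap -> [-1, 12]
rot  — needs 3 operands, stack has 2 → underflow

4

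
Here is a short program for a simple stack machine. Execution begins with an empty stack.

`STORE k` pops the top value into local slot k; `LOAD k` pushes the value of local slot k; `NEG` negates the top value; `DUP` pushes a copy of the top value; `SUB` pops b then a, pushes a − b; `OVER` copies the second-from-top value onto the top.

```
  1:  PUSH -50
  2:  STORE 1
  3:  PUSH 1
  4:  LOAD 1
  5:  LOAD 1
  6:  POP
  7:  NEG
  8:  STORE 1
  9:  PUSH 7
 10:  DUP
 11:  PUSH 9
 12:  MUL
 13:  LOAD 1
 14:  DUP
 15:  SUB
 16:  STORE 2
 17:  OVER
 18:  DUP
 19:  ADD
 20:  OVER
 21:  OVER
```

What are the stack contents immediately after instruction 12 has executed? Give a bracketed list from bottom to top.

PUSH -50  -50
STORE 1   (empty)
PUSH 1    1
LOAD 1    1 -50
LOAD 1    1 -50 -50
POP       1 -50
NEG       1 50
STORE 1   1
PUSH 7    1 7
DUP       1 7 7
PUSH 9    1 7 7 9
MUL       1 7 63

[1, 7, 63]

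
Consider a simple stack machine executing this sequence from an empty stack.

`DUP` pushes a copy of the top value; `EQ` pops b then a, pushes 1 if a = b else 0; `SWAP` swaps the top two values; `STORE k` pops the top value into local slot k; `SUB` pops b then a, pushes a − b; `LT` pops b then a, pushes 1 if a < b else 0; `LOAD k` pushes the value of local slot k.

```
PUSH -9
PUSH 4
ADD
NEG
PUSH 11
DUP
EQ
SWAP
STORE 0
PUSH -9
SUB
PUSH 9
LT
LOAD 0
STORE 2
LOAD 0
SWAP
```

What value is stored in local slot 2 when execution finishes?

5

PUSH -9 → [-9]
PUSH 4  → [-9, 4]
ADD     → [-5]
NEG     → [5]
PUSH 11 → [5, 11]
DUP     → [5, 11, 11]
EQ      → [5, 1]
SWAP    → [1, 5]
STORE 0 → [1]
PUSH -9 → [1, -9]
SUB     → [10]
PUSH 9  → [10, 9]
LT      → [0]
LOAD 0  → [0, 5]
STORE 2 → [0]
LOAD 0  → [0, 5]
SWAP    → [5, 0]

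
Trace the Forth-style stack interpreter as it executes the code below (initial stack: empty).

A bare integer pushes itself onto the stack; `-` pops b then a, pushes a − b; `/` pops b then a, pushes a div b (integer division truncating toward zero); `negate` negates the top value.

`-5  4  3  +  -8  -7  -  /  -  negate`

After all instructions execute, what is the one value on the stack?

-2

-5     : [-5]
4      : [-5, 4]
3      : [-5, 4, 3]
+      : [-5, 7]
-8     : [-5, 7, -8]
-7     : [-5, 7, -8, -7]
-      : [-5, 7, -1]
/      : [-5, -7]
-      : [2]
negate : [-2]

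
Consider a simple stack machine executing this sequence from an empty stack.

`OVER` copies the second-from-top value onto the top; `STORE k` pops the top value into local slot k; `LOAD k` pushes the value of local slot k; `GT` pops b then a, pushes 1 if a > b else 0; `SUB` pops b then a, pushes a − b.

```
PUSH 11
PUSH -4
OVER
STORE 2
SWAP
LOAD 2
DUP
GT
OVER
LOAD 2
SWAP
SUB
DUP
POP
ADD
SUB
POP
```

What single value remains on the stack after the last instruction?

-4

PUSH 11 : 11
PUSH -4 : 11 -4
OVER    : 11 -4 11
STORE 2 : 11 -4
SWAP    : -4 11
LOAD 2  : -4 11 11
DUP     : -4 11 11 11
GT      : -4 11 0
OVER    : -4 11 0 11
LOAD 2  : -4 11 0 11 11
SWAP    : -4 11 0 11 11
SUB     : -4 11 0 0
DUP     : -4 11 0 0 0
POP     : -4 11 0 0
ADD     : -4 11 0
SUB     : -4 11
POP     : -4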